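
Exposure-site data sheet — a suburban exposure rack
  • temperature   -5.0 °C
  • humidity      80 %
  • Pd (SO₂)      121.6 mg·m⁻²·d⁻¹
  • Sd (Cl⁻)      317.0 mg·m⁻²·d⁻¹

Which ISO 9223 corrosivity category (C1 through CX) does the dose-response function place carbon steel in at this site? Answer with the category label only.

C4

carbon steel: f(T) = +0.150·(T−10) [T≤10 °C] = -2.2500
  sulphur-dioxide contribution → 11.22 μm/a
  chloride contribution → 41.58 μm/a
  total first-year rate 52.8 μm/a
Category bounds: 50…80 μm/a bracket r_corr ⇒ C4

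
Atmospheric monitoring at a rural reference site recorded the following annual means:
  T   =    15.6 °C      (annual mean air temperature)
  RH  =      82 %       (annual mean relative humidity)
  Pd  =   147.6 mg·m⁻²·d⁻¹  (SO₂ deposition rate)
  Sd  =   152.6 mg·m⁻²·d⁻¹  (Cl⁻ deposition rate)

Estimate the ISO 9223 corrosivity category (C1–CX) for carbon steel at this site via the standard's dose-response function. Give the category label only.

C5

carbon steel: f(T) = -0.054·(T−10) [T>10 °C] = -0.3024
  Pd branch = 1.77·Pd^0.52·e^(0.02·RH+f) = 90.53 μm/a
  Sd branch = 0.102·Sd^0.62·e^(0.033·RH+0.04·T) = 64.36 μm/a
  r_corr = 90.53 + 64.36 = 154.9 μm/a
ISO 9223 Table 2 (carbon steel): 80 < 155 ≤ 200 μm/a ⇒ C5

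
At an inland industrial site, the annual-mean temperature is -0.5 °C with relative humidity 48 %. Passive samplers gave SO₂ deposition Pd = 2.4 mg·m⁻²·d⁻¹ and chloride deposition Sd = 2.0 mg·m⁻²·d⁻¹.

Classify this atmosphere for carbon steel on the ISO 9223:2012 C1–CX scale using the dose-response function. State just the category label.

carbon steel: f(T) = +0.150·(T−10) [T≤10 °C] = -1.5750
  SO₂ term: 1.77·2.4^0.52·exp(0.02·48-1.5750) = 1.509
  Sd branch = 0.102·Sd^0.62·e^(0.033·RH+0.04·T) = 0.749 μm/a
  r_corr = 1.509 + 0.749 = 2.258 μm/a
2.26 μm/a falls in (1.3, 25] for carbon steel → category C2

C2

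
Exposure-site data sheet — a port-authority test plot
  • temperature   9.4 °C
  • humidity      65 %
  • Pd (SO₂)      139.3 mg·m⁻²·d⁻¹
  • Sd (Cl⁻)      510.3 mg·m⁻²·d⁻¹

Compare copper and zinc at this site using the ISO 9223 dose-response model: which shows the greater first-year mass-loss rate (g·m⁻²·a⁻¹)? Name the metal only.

copper: T≤10 °C ⇒ hinge +0.126·(9.4−10) = -0.0756
  sulphur-dioxide contribution → 0.8211 μm/a
  chloride contribution → 0.9081 μm/a
  ⇒ r_corr(copper) = 1.729 μm/a
  mass loss = 1.729 μm/a × 8.96 g/cm³ = 15.49 g·m⁻²·a⁻¹
zinc: f(T) = +0.038·(T−10) [T≤10 °C] = -0.0228
  sulphur-dioxide contribution → 2.201 μm/a
  chloride contribution → 2.287 μm/a
  total first-year rate 4.488 μm/a
  mass loss = 4.488 μm/a × 7.14 g/cm³ = 32.04 g·m⁻²·a⁻¹
Ordering by g·m⁻²·a⁻¹: zinc (32) > copper (15.5)

zinc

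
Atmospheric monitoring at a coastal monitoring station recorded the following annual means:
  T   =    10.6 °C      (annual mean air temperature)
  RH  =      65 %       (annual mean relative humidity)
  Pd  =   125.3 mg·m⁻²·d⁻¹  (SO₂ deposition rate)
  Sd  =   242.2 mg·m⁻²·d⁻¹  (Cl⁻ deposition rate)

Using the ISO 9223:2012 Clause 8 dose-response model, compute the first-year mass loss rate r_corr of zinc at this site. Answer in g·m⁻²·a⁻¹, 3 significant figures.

zinc: temperature factor f = -0.071·(0.6) = -0.0426
  SO₂ term: 0.0129·125.3^0.44·exp(0.046·65-0.0426) = 2.059
  Cl⁻ term: 0.0175·242.2^0.57·exp(0.008·65+0.085·10.6) = 1.656
  sum: 2.059 + 1.656 → r_corr = 3.716 μm/a
Convert to mass loss: 3.716 μm/a × 7.14 g/cm³ = 26.53 g·m⁻²·a⁻¹

r_corr = 26.5 g·m⁻²·a⁻¹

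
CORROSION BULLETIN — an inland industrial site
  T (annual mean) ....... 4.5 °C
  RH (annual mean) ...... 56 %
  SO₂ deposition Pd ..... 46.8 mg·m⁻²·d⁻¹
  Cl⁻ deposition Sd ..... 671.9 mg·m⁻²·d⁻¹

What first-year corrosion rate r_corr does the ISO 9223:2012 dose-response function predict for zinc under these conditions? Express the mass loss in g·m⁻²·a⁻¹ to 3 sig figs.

r_corr = 17.1 g·m⁻²·a⁻¹

zinc: temperature factor f = +0.038·(-5.5) = -0.2090
  Pd branch = 0.0129·Pd^0.44·e^(0.046·RH+f) = 0.7473 μm/a
  Cl⁻ term: 0.0175·671.9^0.57·exp(0.008·56+0.085·4.5) = 1.642
  r_corr = 0.7473 + 1.642 = 2.389 μm/a
Convert to mass loss: 2.389 μm/a × 7.14 g/cm³ = 17.06 g·m⁻²·a⁻¹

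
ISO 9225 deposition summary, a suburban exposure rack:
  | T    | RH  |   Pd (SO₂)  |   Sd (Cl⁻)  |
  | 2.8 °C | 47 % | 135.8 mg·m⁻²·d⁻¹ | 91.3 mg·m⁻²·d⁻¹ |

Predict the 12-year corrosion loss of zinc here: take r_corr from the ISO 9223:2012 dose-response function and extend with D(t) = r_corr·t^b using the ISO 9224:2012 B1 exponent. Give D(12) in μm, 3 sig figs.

D(12) = 8.77 μm

zinc: temperature factor f = +0.038·(-7.2) = -0.2736
  sulphur-dioxide contribution → 0.7399 μm/a
  chloride contribution → 0.4238 μm/a
  total first-year rate 1.164 μm/a
ISO 9224: D(t) = r_corr · t^b with b = 0.813 (zinc, B1)
  D(12) = 1.164 × 12^0.813 = 1.164 × 7.54 = 8.775 μm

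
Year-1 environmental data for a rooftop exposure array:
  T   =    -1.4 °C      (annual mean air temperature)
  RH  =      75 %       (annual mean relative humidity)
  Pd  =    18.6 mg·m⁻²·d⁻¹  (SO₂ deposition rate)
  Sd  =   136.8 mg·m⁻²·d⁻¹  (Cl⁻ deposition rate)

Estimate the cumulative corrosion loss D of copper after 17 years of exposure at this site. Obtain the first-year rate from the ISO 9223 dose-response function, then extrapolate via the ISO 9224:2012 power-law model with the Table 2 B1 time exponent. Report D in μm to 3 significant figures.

copper: temperature factor f = +0.126·(-11.4) = -1.4364
  Pd branch = 0.0053·Pd^0.26·e^(0.059·RH+f) = 0.2251 μm/a
  Cl⁻ term: 0.01025·136.8^0.27·exp(0.036·75+0.049·-1.4) = 0.5374
  sum: 0.2251 + 0.5374 → r_corr = 0.7624 μm/a
ISO 9224: D(t) = r_corr · t^b with b = 0.667 (copper, B1)
  D(17) = 0.7624 × 17^0.667 = 0.7624 × 6.618 = 5.045 μm

D(17) = 5.05 μm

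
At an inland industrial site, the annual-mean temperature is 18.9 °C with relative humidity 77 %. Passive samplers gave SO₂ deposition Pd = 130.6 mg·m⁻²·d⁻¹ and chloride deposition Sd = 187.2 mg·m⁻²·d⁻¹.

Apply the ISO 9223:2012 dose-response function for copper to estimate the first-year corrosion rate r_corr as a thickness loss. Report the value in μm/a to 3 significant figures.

copper: temperature factor f = -0.080·(8.9) = -0.7120
  Pd branch = 0.0053·Pd^0.26·e^(0.059·RH+f) = 0.8674 μm/a
  Cl⁻ term: 0.01025·187.2^0.27·exp(0.036·77+0.049·18.9) = 1.699
  r_corr = 0.8674 + 1.699 = 2.567 μm/a

r_corr = 2.57 μm/a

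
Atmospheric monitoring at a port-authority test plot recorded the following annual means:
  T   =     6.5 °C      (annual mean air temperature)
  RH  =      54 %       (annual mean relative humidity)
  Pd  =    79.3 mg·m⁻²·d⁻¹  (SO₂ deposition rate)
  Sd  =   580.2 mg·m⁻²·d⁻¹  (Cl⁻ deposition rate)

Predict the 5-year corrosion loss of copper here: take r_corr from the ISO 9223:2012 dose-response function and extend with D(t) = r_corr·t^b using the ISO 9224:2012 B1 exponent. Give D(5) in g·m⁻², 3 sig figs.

D(5) = 21.1 g·m⁻²

copper: f(T) = +0.126·(T−10) [T≤10 °C] = -0.4410
  Pd branch = 0.0053·Pd^0.26·e^(0.059·RH+f) = 0.2572 μm/a
  Sd branch = 0.01025·Sd^0.27·e^(0.036·RH+0.049·T) = 0.5489 μm/a
  r_corr = 0.2572 + 0.5489 = 0.8061 μm/a
ISO 9224: D(t) = r_corr · t^b with b = 0.667 (copper, B1)
  D(5) = 0.8061 × 5^0.667 = 0.8061 × 2.926 = 2.358 μm
  Mass loss = 2.358 μm × 8.96 g/cm³ = 21.13 g·m⁻²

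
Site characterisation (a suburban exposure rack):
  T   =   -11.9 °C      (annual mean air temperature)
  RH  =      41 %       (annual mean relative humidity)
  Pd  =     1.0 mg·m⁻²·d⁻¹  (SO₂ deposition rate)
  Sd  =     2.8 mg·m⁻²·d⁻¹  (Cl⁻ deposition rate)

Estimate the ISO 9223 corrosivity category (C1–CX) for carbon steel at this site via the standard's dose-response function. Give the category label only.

carbon steel: f(T) = +0.150·(T−10) [T≤10 °C] = -3.2850
  Pd branch = 1.77·Pd^0.52·e^(0.02·RH+f) = 0.1505 μm/a
  Sd branch = 0.102·Sd^0.62·e^(0.033·RH+0.04·T) = 0.4642 μm/a
  r_corr = 0.1505 + 0.4642 = 0.6147 μm/a
Category bounds: 0…1.3 μm/a bracket r_corr ⇒ C1

C1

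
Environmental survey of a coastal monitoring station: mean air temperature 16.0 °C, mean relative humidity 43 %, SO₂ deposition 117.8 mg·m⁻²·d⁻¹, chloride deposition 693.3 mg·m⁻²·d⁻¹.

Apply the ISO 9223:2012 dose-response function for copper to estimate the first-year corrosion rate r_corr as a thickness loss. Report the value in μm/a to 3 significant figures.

r_corr = 0.761 μm/a

copper: f(T) = -0.080·(T−10) [T>10 °C] = -0.4800
  sulphur-dioxide contribution → 0.1433 μm/a
  chloride contribution → 0.6174 μm/a
  total first-year rate 0.7606 μm/a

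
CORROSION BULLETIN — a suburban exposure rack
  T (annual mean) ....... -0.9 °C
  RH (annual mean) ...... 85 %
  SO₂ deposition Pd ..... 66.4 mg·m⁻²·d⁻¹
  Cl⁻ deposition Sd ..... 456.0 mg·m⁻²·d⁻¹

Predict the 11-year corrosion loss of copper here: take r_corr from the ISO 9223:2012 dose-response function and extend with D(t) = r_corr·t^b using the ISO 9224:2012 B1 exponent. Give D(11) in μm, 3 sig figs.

copper: T≤10 °C ⇒ hinge +0.126·(-0.9−10) = -1.3734
  SO₂ term: 0.0053·66.4^0.26·exp(0.059·85-1.3734) = 0.602
  Cl⁻ term: 0.01025·456.0^0.27·exp(0.036·85+0.049·-0.9) = 1.093
  r_corr = 0.602 + 1.093 = 1.694 μm/a
Long-term exponent b (ISO 9224 Table 2, B1) = 0.667
  D(11) = 1.694 × 11^0.667 = 1.694 × 4.95 = 8.388 μm

D(11) = 8.39 μm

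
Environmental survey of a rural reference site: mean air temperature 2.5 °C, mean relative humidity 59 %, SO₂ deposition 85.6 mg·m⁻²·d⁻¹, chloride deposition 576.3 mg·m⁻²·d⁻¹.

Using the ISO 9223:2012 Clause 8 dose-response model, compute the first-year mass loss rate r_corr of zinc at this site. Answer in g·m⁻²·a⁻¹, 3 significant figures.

zinc: T≤10 °C ⇒ hinge +0.038·(2.5−10) = -0.2850
  SO₂ term: 0.0129·85.6^0.44·exp(0.046·59-0.2850) = 1.037
  Sd branch = 0.0175·Sd^0.57·e^(0.008·RH+0.085·T) = 1.3 μm/a
  sum: 1.037 + 1.3 → r_corr = 2.337 μm/a
Convert to mass loss: 2.337 μm/a × 7.14 g/cm³ = 16.68 g·m⁻²·a⁻¹

r_corr = 16.7 g·m⁻²·a⁻¹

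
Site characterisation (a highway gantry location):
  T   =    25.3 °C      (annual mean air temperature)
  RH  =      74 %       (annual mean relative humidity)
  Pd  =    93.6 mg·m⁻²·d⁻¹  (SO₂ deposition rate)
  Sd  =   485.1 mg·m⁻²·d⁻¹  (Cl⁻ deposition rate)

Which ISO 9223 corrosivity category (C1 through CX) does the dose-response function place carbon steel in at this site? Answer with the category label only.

carbon steel: T>10 °C ⇒ hinge -0.054·(25.3−10) = -0.8262
  Pd branch = 1.77·Pd^0.52·e^(0.02·RH+f) = 36.06 μm/a
  Sd branch = 0.102·Sd^0.62·e^(0.033·RH+0.04·T) = 149.2 μm/a
  sum: 36.06 + 149.2 → r_corr = 185.3 μm/a
ISO 9223 Table 2 (carbon steel): 80 < 185 ≤ 200 μm/a ⇒ C5

C5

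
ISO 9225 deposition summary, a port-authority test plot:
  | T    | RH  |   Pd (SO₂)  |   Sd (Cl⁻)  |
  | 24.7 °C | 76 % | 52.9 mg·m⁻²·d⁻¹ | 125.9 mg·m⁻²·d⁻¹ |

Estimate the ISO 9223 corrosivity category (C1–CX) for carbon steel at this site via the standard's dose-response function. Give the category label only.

carbon steel: T>10 °C ⇒ hinge -0.054·(24.7−10) = -0.7938
  SO₂ term: 1.77·52.9^0.52·exp(0.02·76-0.7938) = 28.81
  Sd branch = 0.102·Sd^0.62·e^(0.033·RH+0.04·T) = 67.44 μm/a
  sum: 28.81 + 67.44 → r_corr = 96.25 μm/a
96.2 μm/a falls in (80, 200] for carbon steel → category C5

C5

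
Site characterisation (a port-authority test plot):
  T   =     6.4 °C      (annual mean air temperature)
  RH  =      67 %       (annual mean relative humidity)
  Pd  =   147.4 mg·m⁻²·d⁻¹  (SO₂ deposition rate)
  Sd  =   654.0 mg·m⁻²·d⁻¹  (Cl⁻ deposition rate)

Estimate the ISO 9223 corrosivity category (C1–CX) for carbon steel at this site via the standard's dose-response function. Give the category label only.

C5

carbon steel: f(T) = +0.150·(T−10) [T≤10 °C] = -0.5400
  Pd branch = 1.77·Pd^0.52·e^(0.02·RH+f) = 52.85 μm/a
  Cl⁻ term: 0.102·654.0^0.62·exp(0.033·67+0.04·6.4) = 66.94
  r_corr = 52.85 + 66.94 = 119.8 μm/a
ISO 9223 Table 2 (carbon steel): 80 < 120 ≤ 200 μm/a ⇒ C5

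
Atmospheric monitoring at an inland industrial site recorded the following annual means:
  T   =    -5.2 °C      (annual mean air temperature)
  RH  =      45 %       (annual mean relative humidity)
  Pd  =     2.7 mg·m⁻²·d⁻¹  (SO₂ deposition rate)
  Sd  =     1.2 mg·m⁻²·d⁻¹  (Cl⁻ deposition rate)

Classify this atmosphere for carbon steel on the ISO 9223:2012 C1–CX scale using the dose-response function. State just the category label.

C1

carbon steel: temperature factor f = +0.150·(-15.2) = -2.2800
  sulphur-dioxide contribution → 0.7464 μm/a
  chloride contribution → 0.4095 μm/a
  total first-year rate 1.156 μm/a
1.16 μm/a falls in (0, 1.3] for carbon steel → category C1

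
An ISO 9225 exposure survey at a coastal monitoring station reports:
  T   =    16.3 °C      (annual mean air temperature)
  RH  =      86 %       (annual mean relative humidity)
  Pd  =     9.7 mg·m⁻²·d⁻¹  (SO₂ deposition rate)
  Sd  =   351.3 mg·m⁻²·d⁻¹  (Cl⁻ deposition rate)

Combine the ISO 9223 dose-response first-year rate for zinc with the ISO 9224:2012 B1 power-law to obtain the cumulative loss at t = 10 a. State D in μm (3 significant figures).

D(10) = 33.2 μm

zinc: f(T) = -0.071·(T−10) [T>10 °C] = -0.4473
  Pd branch = 0.0129·Pd^0.44·e^(0.046·RH+f) = 1.171 μm/a
  Cl⁻ term: 0.0175·351.3^0.57·exp(0.008·86+0.085·16.3) = 3.932
  sum: 1.171 + 3.932 → r_corr = 5.103 μm/a
Power-law: D(10) = r_corr · 10^0.813
  D(10) = 5.103 × 10^0.813 = 5.103 × 6.501 = 33.17 μm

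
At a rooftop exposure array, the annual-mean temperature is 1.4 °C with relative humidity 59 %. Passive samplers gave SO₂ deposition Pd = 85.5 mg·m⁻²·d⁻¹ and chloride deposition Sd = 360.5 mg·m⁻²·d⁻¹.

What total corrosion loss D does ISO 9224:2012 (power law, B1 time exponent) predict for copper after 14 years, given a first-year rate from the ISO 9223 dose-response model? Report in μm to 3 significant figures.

copper: f(T) = +0.126·(T−10) [T≤10 °C] = -1.0836
  Pd branch = 0.0053·Pd^0.26·e^(0.059·RH+f) = 0.1853 μm/a
  Sd branch = 0.01025·Sd^0.27·e^(0.036·RH+0.049·T) = 0.4501 μm/a
  sum: 0.1853 + 0.4501 → r_corr = 0.6354 μm/a
Power-law: D(14) = r_corr · 14^0.667
  D(14) = 0.6354 × 14^0.667 = 0.6354 × 5.814 = 3.694 μm

D(14) = 3.69 μm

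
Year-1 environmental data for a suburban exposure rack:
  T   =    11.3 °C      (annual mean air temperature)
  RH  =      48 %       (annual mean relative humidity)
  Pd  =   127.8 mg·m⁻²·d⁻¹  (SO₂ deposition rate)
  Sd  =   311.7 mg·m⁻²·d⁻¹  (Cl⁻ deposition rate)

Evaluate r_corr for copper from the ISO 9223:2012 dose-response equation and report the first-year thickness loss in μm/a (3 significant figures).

copper: f(T) = -0.080·(T−10) [T>10 °C] = -0.1040
  sulphur-dioxide contribution → 0.2862 μm/a
  chloride contribution → 0.4731 μm/a
  ⇒ r_corr(copper) = 0.7593 μm/a

r_corr = 0.759 μm/a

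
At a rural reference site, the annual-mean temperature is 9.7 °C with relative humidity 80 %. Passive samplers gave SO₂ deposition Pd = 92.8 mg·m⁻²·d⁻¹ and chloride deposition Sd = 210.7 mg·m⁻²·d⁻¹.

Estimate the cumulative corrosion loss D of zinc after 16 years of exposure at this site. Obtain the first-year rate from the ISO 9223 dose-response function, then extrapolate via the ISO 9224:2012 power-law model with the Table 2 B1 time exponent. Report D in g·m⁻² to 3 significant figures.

zinc: temperature factor f = +0.038·(-0.3) = -0.0114
  sulphur-dioxide contribution → 3.712 μm/a
  chloride contribution → 1.598 μm/a
  ⇒ r_corr(zinc) = 5.31 μm/a
ISO 9224: D(t) = r_corr · t^b with b = 0.813 (zinc, B1)
  D(16) = 5.31 × 16^0.813 = 5.31 × 9.527 = 50.58 μm
  Mass loss = 50.58 μm × 7.14 g/cm³ = 361.2 g·m⁻²

D(16) = 361 g·m⁻²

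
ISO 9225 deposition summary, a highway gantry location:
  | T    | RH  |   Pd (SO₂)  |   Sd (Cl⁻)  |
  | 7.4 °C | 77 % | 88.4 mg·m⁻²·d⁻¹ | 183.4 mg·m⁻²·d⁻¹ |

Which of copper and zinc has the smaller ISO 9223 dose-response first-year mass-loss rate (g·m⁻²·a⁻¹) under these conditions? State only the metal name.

copper

copper: T≤10 °C ⇒ hinge +0.126·(7.4−10) = -0.3276
  Pd branch = 0.0053·Pd^0.26·e^(0.059·RH+f) = 1.151 μm/a
  Cl⁻ term: 0.01025·183.4^0.27·exp(0.036·77+0.049·7.4) = 0.962
  r_corr = 1.151 + 0.962 = 2.113 μm/a
  mass loss = 2.113 μm/a × 8.96 g/cm³ = 18.93 g·m⁻²·a⁻¹
zinc: f(T) = +0.038·(T−10) [T≤10 °C] = -0.0988
  SO₂ term: 0.0129·88.4^0.44·exp(0.046·77-0.0988) = 2.9
  Sd branch = 0.0175·Sd^0.57·e^(0.008·RH+0.085·T) = 1.185 μm/a
  r_corr = 2.9 + 1.185 = 4.085 μm/a
  mass loss = 4.085 μm/a × 7.14 g/cm³ = 29.17 g·m⁻²·a⁻¹
Ordering by g·m⁻²·a⁻¹: zinc (29.2) > copper (18.9)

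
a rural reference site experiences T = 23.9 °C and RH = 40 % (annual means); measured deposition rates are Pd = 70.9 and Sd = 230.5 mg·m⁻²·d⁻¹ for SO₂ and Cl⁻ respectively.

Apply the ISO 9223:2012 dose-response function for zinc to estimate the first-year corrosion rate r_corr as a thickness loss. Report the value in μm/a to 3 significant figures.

zinc: f(T) = -0.071·(T−10) [T>10 °C] = -0.9869
  SO₂ term: 0.0129·70.9^0.44·exp(0.046·40-0.9869) = 0.1974
  Cl⁻ term: 0.0175·230.5^0.57·exp(0.008·40+0.085·23.9) = 4.083
  r_corr = 0.1974 + 4.083 = 4.281 μm/a

r_corr = 4.28 μm/a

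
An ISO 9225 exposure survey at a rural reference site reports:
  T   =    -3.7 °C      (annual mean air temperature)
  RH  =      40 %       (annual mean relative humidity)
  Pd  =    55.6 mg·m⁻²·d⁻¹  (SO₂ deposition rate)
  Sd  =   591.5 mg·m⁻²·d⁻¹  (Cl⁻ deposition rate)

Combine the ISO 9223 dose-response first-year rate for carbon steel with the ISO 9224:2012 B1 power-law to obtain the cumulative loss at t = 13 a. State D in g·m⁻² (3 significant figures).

D(13) = 640 g·m⁻²

carbon steel: T≤10 °C ⇒ hinge +0.150·(-3.7−10) = -2.0550
  SO₂ term: 1.77·55.6^0.52·exp(0.02·40-2.0550) = 4.077
  Cl⁻ term: 0.102·591.5^0.62·exp(0.033·40+0.04·-3.7) = 17.23
  sum: 4.077 + 17.23 → r_corr = 21.3 μm/a
Long-term exponent b (ISO 9224 Table 2, B1) = 0.523
  D(13) = 21.3 × 13^0.523 = 21.3 × 3.825 = 81.48 μm
  Mass loss = 81.48 μm × 7.85 g/cm³ = 639.6 g·m⁻²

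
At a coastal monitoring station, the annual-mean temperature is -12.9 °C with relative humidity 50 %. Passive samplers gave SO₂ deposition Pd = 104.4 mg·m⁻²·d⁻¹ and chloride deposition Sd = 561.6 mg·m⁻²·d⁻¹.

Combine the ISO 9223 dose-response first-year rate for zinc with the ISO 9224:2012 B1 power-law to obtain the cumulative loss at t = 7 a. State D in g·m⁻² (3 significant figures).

D(7) = 25.7 g·m⁻²

zinc: temperature factor f = +0.038·(-22.9) = -0.8702
  Pd branch = 0.0129·Pd^0.44·e^(0.046·RH+f) = 0.4167 μm/a
  Sd branch = 0.0175·Sd^0.57·e^(0.008·RH+0.085·T) = 0.3219 μm/a
  r_corr = 0.4167 + 0.3219 = 0.7386 μm/a
Power-law: D(7) = r_corr · 7^0.813
  D(7) = 0.7386 × 7^0.813 = 0.7386 × 4.865 = 3.593 μm
  Mass loss = 3.593 μm × 7.14 g/cm³ = 25.65 g·m⁻²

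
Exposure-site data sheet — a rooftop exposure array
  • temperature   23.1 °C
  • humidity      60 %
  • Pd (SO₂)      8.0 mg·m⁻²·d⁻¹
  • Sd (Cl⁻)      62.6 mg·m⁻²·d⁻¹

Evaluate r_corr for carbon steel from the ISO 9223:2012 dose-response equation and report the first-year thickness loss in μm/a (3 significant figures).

carbon steel: T>10 °C ⇒ hinge -0.054·(23.1−10) = -0.7074
  Pd branch = 1.77·Pd^0.52·e^(0.02·RH+f) = 8.541 μm/a
  Cl⁻ term: 0.102·62.6^0.62·exp(0.033·60+0.04·23.1) = 24.19
  r_corr = 8.541 + 24.19 = 32.73 μm/a

r_corr = 32.7 μm/a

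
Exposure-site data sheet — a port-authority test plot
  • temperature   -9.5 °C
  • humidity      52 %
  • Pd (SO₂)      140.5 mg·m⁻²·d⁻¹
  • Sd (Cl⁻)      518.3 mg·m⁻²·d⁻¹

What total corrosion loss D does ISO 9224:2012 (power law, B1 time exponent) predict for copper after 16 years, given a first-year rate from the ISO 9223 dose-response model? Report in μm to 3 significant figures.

copper: f(T) = +0.126·(T−10) [T≤10 °C] = -2.4570
  sulphur-dioxide contribution → 0.03532 μm/a
  chloride contribution → 0.2262 μm/a
  ⇒ r_corr(copper) = 0.2615 μm/a
Power-law: D(16) = r_corr · 16^0.667
  D(16) = 0.2615 × 16^0.667 = 0.2615 × 6.355 = 1.662 μm

D(16) = 1.66 μm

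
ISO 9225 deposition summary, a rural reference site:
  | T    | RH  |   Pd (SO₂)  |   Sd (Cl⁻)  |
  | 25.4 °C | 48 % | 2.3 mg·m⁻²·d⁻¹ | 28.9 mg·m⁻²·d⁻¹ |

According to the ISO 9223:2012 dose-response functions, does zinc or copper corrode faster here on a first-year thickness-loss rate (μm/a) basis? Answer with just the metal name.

zinc

zinc: f(T) = -0.071·(T−10) [T>10 °C] = -1.0934
  SO₂ term: 0.0129·2.3^0.44·exp(0.046·48-1.0934) = 0.05673
  Sd branch = 0.0175·Sd^0.57·e^(0.008·RH+0.085·T) = 1.514 μm/a
  sum: 0.05673 + 1.514 → r_corr = 1.571 μm/a
copper: f(T) = -0.080·(T−10) [T>10 °C] = -1.2320
  Pd branch = 0.0053·Pd^0.26·e^(0.059·RH+f) = 0.0326 μm/a
  Sd branch = 0.01025·Sd^0.27·e^(0.036·RH+0.049·T) = 0.4968 μm/a
  r_corr = 0.0326 + 0.4968 = 0.5294 μm/a
Ordering by μm/a: zinc (1.57) > copper (0.529)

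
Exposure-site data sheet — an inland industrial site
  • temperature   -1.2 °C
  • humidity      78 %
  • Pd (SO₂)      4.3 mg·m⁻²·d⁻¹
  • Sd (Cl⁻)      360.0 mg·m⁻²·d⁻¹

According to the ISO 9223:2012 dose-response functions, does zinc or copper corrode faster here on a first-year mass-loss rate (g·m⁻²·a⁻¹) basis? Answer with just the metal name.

zinc: T≤10 °C ⇒ hinge +0.038·(-1.2−10) = -0.4256
  sulphur-dioxide contribution → 0.5791 μm/a
  chloride contribution → 0.845 μm/a
  ⇒ r_corr(zinc) = 1.424 μm/a
  mass loss = 1.424 μm/a × 7.14 g/cm³ = 10.17 g·m⁻²·a⁻¹
copper: f(T) = +0.126·(T−10) [T≤10 °C] = -1.4112
  sulphur-dioxide contribution → 0.1882 μm/a
  chloride contribution → 0.785 μm/a
  total first-year rate 0.9733 μm/a
  mass loss = 0.9733 μm/a × 8.96 g/cm³ = 8.721 g·m⁻²·a⁻¹
Ordering by g·m⁻²·a⁻¹: zinc (10.2) > copper (8.72)

zinc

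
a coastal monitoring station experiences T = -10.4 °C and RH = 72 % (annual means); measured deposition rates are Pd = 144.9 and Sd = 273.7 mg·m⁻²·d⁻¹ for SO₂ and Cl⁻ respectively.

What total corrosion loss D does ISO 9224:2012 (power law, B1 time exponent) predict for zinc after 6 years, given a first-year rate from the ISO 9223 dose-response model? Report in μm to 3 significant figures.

D(6) = 7.60 μm

zinc: T≤10 °C ⇒ hinge +0.038·(-10.4−10) = -0.7752
  SO₂ term: 0.0129·144.9^0.44·exp(0.046·72-0.7752) = 1.456
  Sd branch = 0.0175·Sd^0.57·e^(0.008·RH+0.085·T) = 0.3152 μm/a
  sum: 1.456 + 0.3152 → r_corr = 1.771 μm/a
ISO 9224: D(t) = r_corr · t^b with b = 0.813 (zinc, B1)
  D(6) = 1.771 × 6^0.813 = 1.771 × 4.292 = 7.602 μm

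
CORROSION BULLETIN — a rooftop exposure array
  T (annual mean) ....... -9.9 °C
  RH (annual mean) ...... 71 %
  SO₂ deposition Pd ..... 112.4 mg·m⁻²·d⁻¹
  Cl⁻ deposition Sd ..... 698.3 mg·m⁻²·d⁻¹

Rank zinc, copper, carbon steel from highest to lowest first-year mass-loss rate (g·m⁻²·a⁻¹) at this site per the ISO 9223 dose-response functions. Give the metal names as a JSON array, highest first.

["carbon steel", "zinc", "copper"]

zinc: f(T) = +0.038·(T−10) [T≤10 °C] = -0.7562
  sulphur-dioxide contribution → 1.267 μm/a
  chloride contribution → 0.5564 μm/a
  ⇒ r_corr(zinc) = 1.824 μm/a
  mass loss = 1.824 μm/a × 7.14 g/cm³ = 13.02 g·m⁻²·a⁻¹
copper: temperature factor f = +0.126·(-19.9) = -2.5074
  sulphur-dioxide contribution → 0.09723 μm/a
  chloride contribution → 0.4764 μm/a
  ⇒ r_corr(copper) = 0.5737 μm/a
  mass loss = 0.5737 μm/a × 8.96 g/cm³ = 5.14 g·m⁻²·a⁻¹
carbon steel: T≤10 °C ⇒ hinge +0.150·(-9.9−10) = -2.9850
  sulphur-dioxide contribution → 4.312 μm/a
  chloride contribution → 41.45 μm/a
  total first-year rate 45.76 μm/a
  mass loss = 45.76 μm/a × 7.85 g/cm³ = 359.2 g·m⁻²·a⁻¹
Ordering by g·m⁻²·a⁻¹: carbon steel (359) > zinc (13) > copper (5.14)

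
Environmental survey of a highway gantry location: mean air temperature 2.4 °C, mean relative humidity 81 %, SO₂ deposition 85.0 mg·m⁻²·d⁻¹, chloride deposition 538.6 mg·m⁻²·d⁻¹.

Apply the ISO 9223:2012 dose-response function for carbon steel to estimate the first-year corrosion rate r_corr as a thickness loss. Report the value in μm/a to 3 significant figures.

r_corr = 109 μm/a

carbon steel: T≤10 °C ⇒ hinge +0.150·(2.4−10) = -1.1400
  sulphur-dioxide contribution → 28.82 μm/a
  chloride contribution → 80.27 μm/a
  ⇒ r_corr(carbon steel) = 109.1 μm/a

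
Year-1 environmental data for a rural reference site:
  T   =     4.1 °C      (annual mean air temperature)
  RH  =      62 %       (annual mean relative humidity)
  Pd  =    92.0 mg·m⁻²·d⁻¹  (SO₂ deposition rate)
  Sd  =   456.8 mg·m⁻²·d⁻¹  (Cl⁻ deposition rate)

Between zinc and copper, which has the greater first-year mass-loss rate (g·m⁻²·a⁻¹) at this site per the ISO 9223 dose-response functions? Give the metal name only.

zinc: f(T) = +0.038·(T−10) [T≤10 °C] = -0.2242
  sulphur-dioxide contribution → 1.306 μm/a
  chloride contribution → 1.336 μm/a
  ⇒ r_corr(zinc) = 2.642 μm/a
  mass loss = 2.642 μm/a × 7.14 g/cm³ = 18.86 g·m⁻²·a⁻¹
copper: T≤10 °C ⇒ hinge +0.126·(4.1−10) = -0.7434
  sulphur-dioxide contribution → 0.3167 μm/a
  chloride contribution → 0.6102 μm/a
  total first-year rate 0.9269 μm/a
  mass loss = 0.9269 μm/a × 8.96 g/cm³ = 8.305 g·m⁻²·a⁻¹
Ordering by g·m⁻²·a⁻¹: zinc (18.9) > copper (8.3)

zinc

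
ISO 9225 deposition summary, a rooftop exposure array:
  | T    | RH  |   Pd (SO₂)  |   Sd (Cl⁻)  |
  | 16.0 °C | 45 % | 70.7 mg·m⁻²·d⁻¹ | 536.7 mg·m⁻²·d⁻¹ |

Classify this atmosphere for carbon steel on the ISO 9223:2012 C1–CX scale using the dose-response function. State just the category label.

carbon steel: f(T) = -0.054·(T−10) [T>10 °C] = -0.3240
  Pd branch = 1.77·Pd^0.52·e^(0.02·RH+f) = 28.83 μm/a
  Cl⁻ term: 0.102·536.7^0.62·exp(0.033·45+0.04·16.0) = 42.06
  r_corr = 28.83 + 42.06 = 70.89 μm/a
ISO 9223 Table 2 (carbon steel): 50 < 70.9 ≤ 80 μm/a ⇒ C4

C4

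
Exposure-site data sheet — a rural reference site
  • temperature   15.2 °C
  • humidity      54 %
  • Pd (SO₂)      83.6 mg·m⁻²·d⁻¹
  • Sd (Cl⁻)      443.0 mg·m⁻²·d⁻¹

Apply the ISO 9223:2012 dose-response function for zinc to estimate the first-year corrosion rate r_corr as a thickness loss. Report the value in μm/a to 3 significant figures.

zinc: T>10 °C ⇒ hinge -0.071·(15.2−10) = -0.3692
  SO₂ term: 0.0129·83.6^0.44·exp(0.046·54-0.3692) = 0.7496
  Sd branch = 0.0175·Sd^0.57·e^(0.008·RH+0.085·T) = 3.164 μm/a
  sum: 0.7496 + 3.164 → r_corr = 3.913 μm/a

r_corr = 3.91 μm/a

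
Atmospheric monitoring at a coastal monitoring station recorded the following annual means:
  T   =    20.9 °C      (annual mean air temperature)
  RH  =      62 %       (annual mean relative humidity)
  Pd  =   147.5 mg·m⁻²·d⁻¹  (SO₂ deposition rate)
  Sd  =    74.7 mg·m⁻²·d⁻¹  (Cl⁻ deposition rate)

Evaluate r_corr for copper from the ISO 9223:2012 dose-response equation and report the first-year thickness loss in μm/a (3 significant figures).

copper: temperature factor f = -0.080·(10.9) = -0.8720
  sulphur-dioxide contribution → 0.3149 μm/a
  chloride contribution → 0.8524 μm/a
  total first-year rate 1.167 μm/a

r_corr = 1.17 μm/a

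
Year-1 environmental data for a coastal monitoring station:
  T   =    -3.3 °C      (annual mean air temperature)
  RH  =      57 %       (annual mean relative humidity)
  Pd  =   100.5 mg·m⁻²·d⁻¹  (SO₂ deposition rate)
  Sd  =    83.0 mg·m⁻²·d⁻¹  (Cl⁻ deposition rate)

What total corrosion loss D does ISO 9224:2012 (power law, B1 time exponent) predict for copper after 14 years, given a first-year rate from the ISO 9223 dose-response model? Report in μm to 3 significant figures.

D(14) = 1.85 μm

copper: temperature factor f = +0.126·(-13.3) = -1.6758
  sulphur-dioxide contribution → 0.09497 μm/a
  chloride contribution → 0.2238 μm/a
  ⇒ r_corr(copper) = 0.3187 μm/a
ISO 9224: D(t) = r_corr · t^b with b = 0.667 (copper, B1)
  D(14) = 0.3187 × 14^0.667 = 0.3187 × 5.814 = 1.853 μm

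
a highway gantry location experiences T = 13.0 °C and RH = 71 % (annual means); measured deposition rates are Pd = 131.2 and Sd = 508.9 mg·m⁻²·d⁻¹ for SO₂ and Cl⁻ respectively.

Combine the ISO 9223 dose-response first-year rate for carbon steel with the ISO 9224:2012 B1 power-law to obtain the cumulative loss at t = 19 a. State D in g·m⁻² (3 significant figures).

carbon steel: f(T) = -0.054·(T−10) [T>10 °C] = -0.1620
  sulphur-dioxide contribution → 78.64 μm/a
  chloride contribution → 85.13 μm/a
  ⇒ r_corr(carbon steel) = 163.8 μm/a
ISO 9224: D(t) = r_corr · t^b with b = 0.523 (carbon steel, B1)
  D(19) = 163.8 × 19^0.523 = 163.8 × 4.664 = 763.9 μm
  Mass loss = 763.9 μm × 7.85 g/cm³ = 5997 g·m⁻²

D(19) = 6.00e+03 g·m⁻²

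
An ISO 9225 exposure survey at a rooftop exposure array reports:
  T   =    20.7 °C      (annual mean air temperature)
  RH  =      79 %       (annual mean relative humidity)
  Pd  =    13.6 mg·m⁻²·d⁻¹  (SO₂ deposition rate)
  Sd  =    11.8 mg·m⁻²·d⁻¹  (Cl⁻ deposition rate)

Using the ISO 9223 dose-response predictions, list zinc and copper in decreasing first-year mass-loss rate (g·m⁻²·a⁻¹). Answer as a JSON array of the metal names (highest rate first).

["copper", "zinc"]

zinc: T>10 °C ⇒ hinge -0.071·(20.7−10) = -0.7597
  Pd branch = 0.0129·Pd^0.44·e^(0.046·RH+f) = 0.7205 μm/a
  Sd branch = 0.0175·Sd^0.57·e^(0.008·RH+0.085·T) = 0.781 μm/a
  sum: 0.7205 + 0.781 → r_corr = 1.501 μm/a
  mass loss = 1.501 μm/a × 7.14 g/cm³ = 10.72 g·m⁻²·a⁻¹
copper: temperature factor f = -0.080·(10.7) = -0.8560
  SO₂ term: 0.0053·13.6^0.26·exp(0.059·79-0.8560) = 0.4693
  Cl⁻ term: 0.01025·11.8^0.27·exp(0.036·79+0.049·20.7) = 0.9457
  sum: 0.4693 + 0.9457 → r_corr = 1.415 μm/a
  mass loss = 1.415 μm/a × 8.96 g/cm³ = 12.68 g·m⁻²·a⁻¹
Ordering by g·m⁻²·a⁻¹: copper (12.7) > zinc (10.7)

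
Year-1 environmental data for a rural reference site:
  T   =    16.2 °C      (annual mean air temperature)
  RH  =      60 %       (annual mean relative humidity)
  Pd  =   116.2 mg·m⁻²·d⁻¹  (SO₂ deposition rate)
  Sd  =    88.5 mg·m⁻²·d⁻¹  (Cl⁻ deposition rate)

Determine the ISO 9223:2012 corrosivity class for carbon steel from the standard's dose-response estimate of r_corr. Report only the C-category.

carbon steel: T>10 °C ⇒ hinge -0.054·(16.2−10) = -0.3348
  Pd branch = 1.77·Pd^0.52·e^(0.02·RH+f) = 49.85 μm/a
  Cl⁻ term: 0.102·88.5^0.62·exp(0.033·60+0.04·16.2) = 22.75
  sum: 49.85 + 22.75 → r_corr = 72.6 μm/a
ISO 9223 Table 2 (carbon steel): 50 < 72.6 ≤ 80 μm/a ⇒ C4

C4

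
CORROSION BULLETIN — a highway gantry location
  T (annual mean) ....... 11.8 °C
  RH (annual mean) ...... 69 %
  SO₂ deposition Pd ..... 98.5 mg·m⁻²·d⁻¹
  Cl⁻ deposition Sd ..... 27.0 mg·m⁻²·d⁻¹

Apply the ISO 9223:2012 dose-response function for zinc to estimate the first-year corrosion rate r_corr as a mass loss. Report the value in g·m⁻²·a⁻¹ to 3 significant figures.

zinc: temperature factor f = -0.071·(1.8) = -0.1278
  sulphur-dioxide contribution → 2.045 μm/a
  chloride contribution → 0.5423 μm/a
  total first-year rate 2.587 μm/a
Convert to mass loss: 2.587 μm/a × 7.14 g/cm³ = 18.47 g·m⁻²·a⁻¹

r_corr = 18.5 g·m⁻²·a⁻¹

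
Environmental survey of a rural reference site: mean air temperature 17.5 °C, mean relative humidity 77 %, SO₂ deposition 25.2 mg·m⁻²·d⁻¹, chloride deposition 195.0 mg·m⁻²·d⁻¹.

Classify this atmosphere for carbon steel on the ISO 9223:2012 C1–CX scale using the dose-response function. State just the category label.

C5

carbon steel: temperature factor f = -0.054·(7.5) = -0.4050
  Pd branch = 1.77·Pd^0.52·e^(0.02·RH+f) = 29.49 μm/a
  Cl⁻ term: 0.102·195.0^0.62·exp(0.033·77+0.04·17.5) = 68.54
  r_corr = 29.49 + 68.54 = 98.03 μm/a
Category bounds: 80…200 μm/a bracket r_corr ⇒ C5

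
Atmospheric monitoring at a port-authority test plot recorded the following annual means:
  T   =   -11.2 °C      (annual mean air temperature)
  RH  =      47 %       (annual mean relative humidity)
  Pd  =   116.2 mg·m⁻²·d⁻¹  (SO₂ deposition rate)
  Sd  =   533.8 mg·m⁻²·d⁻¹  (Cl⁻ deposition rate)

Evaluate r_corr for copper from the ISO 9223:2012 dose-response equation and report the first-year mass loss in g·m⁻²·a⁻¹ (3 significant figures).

r_corr = 1.75 g·m⁻²·a⁻¹

copper: temperature factor f = +0.126·(-21.2) = -2.6712
  Pd branch = 0.0053·Pd^0.26·e^(0.059·RH+f) = 0.0202 μm/a
  Sd branch = 0.01025·Sd^0.27·e^(0.036·RH+0.049·T) = 0.1752 μm/a
  sum: 0.0202 + 0.1752 → r_corr = 0.1954 μm/a
Convert to mass loss: 0.1954 μm/a × 8.96 g/cm³ = 1.751 g·m⁻²·a⁻¹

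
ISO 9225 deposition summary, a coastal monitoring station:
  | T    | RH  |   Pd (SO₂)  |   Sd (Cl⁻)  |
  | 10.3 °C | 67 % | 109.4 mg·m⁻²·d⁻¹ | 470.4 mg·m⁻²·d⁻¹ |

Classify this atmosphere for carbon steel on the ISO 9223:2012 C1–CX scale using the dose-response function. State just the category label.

carbon steel: T>10 °C ⇒ hinge -0.054·(10.3−10) = -0.0162
  SO₂ term: 1.77·109.4^0.52·exp(0.02·67-0.0162) = 76.42
  Sd branch = 0.102·Sd^0.62·e^(0.033·RH+0.04·T) = 63.78 μm/a
  sum: 76.42 + 63.78 → r_corr = 140.2 μm/a
140 μm/a falls in (80, 200] for carbon steel → category C5

C5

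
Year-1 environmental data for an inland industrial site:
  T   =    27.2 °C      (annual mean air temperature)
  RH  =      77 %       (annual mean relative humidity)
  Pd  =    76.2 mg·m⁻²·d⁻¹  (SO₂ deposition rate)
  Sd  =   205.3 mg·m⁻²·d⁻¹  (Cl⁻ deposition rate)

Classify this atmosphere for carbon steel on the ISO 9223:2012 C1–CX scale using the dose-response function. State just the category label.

C5

carbon steel: f(T) = -0.054·(T−10) [T>10 °C] = -0.9288
  SO₂ term: 1.77·76.2^0.52·exp(0.02·77-0.9288) = 31.05
  Cl⁻ term: 0.102·205.3^0.62·exp(0.033·77+0.04·27.2) = 104.3
  sum: 31.05 + 104.3 → r_corr = 135.4 μm/a
Category bounds: 80…200 μm/a bracket r_corr ⇒ C5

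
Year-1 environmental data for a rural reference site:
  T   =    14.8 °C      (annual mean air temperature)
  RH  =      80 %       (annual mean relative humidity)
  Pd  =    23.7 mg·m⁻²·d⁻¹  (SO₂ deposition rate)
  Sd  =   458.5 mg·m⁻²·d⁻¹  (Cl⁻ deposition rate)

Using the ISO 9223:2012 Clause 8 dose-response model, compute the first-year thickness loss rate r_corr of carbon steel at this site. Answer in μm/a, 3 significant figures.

carbon steel: T>10 °C ⇒ hinge -0.054·(14.8−10) = -0.2592
  SO₂ term: 1.77·23.7^0.52·exp(0.02·80-0.2592) = 35.09
  Sd branch = 0.102·Sd^0.62·e^(0.033·RH+0.04·T) = 115.4 μm/a
  r_corr = 35.09 + 115.4 = 150.5 μm/a

r_corr = 151 μm/a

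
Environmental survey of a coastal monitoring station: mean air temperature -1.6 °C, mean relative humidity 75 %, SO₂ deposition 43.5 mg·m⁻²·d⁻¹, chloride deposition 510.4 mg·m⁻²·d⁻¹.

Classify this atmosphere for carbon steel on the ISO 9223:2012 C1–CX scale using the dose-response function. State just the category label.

C4

carbon steel: f(T) = +0.150·(T−10) [T≤10 °C] = -1.7400
  Pd branch = 1.77·Pd^0.52·e^(0.02·RH+f) = 9.903 μm/a
  Sd branch = 0.102·Sd^0.62·e^(0.033·RH+0.04·T) = 54.27 μm/a
  r_corr = 9.903 + 54.27 = 64.18 μm/a
64.2 μm/a falls in (50, 80] for carbon steel → category C4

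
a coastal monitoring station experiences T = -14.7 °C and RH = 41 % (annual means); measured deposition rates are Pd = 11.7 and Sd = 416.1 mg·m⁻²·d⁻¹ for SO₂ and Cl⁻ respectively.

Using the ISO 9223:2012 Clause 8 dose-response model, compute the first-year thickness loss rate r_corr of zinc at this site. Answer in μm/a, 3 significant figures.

zinc: temperature factor f = +0.038·(-24.7) = -0.9386
  SO₂ term: 0.0129·11.7^0.44·exp(0.046·41-0.9386) = 0.09818
  Sd branch = 0.0175·Sd^0.57·e^(0.008·RH+0.085·T) = 0.2167 μm/a
  r_corr = 0.09818 + 0.2167 = 0.3148 μm/a

r_corr = 0.315 μm/a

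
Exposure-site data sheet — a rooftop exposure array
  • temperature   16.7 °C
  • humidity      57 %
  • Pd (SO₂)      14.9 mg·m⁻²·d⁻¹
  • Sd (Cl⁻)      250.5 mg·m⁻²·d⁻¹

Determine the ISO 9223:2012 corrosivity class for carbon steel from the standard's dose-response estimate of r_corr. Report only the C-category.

C4

carbon steel: temperature factor f = -0.054·(6.7) = -0.3618
  sulphur-dioxide contribution → 15.7 μm/a
  chloride contribution → 40.08 μm/a
  total first-year rate 55.78 μm/a
55.8 μm/a falls in (50, 80] for carbon steel → category C4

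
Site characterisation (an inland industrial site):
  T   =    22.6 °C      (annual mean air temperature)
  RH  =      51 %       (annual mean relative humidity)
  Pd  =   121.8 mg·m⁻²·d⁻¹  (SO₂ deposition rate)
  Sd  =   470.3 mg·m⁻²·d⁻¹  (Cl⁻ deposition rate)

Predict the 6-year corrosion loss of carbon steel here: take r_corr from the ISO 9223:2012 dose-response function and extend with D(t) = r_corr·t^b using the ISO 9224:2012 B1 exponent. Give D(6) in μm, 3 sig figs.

D(6) = 234 μm

carbon steel: temperature factor f = -0.054·(12.6) = -0.6804
  SO₂ term: 1.77·121.8^0.52·exp(0.02·51-0.6804) = 30.2
  Sd branch = 0.102·Sd^0.62·e^(0.033·RH+0.04·T) = 61.52 μm/a
  r_corr = 30.2 + 61.52 = 91.72 μm/a
ISO 9224: D(t) = r_corr · t^b with b = 0.523 (carbon steel, B1)
  D(6) = 91.72 × 6^0.523 = 91.72 × 2.553 = 234.1 μm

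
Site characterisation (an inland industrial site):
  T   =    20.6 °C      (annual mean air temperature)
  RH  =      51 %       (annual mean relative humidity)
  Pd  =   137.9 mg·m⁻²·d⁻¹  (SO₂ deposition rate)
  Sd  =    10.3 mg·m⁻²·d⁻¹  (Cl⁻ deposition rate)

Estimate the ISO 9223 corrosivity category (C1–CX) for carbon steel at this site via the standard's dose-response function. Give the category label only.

carbon steel: temperature factor f = -0.054·(10.6) = -0.5724
  SO₂ term: 1.77·137.9^0.52·exp(0.02·51-0.5724) = 35.89
  Sd branch = 0.102·Sd^0.62·e^(0.033·RH+0.04·T) = 5.313 μm/a
  r_corr = 35.89 + 5.313 = 41.2 μm/a
Category bounds: 25…50 μm/a bracket r_corr ⇒ C3

C3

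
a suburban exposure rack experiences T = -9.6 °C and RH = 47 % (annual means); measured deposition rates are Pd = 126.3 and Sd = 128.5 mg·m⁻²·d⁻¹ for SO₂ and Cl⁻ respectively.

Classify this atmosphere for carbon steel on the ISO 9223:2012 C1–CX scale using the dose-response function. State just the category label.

carbon steel: temperature factor f = +0.150·(-19.6) = -2.9400
  SO₂ term: 1.77·126.3^0.52·exp(0.02·47-2.9400) = 2.966
  Sd branch = 0.102·Sd^0.62·e^(0.033·RH+0.04·T) = 6.652 μm/a
  sum: 2.966 + 6.652 → r_corr = 9.617 μm/a
9.62 μm/a falls in (1.3, 25] for carbon steel → category C2

C2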